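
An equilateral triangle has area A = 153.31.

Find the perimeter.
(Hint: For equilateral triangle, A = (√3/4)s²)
A = (√3/4)s²  ⇒  s² = 4A/√3 = 4·153.31/√3 = 613.24/1.73205 ≈ 354.054
s ≈ √354.054 ≈ 18.8163
Perimeter = 3s ≈ 3·18.8163 ≈ 56.449

Perimeter = 56.45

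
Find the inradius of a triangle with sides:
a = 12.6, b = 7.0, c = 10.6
r = Area/s where s is the semi-perimeter.
s = (12.6 + 7.0 + 10.6)/2 = 30.2/2 = 15.1
Area = √(s(s−a)(s−b)(s−c)) = √(15.1·2.5·8.1·4.5) ≈ √1375.99 ≈ 37.0943
r ≈ 37.0943/15.1 ≈ 2.45658

r = 2.457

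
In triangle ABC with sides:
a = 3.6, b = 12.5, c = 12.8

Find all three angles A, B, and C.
Law of cosines for each angle (a² = 12.96, b² = 156.25, c² = 163.84):
cos(A) = (b² + c² − a²)/(2bc) = (156.25 + 163.84 − 12.96)/(2·12.5·12.8) = 307.13/320 ≈ 0.959781  ⇒  A ≈ 16.3049°
cos(B) = (a² + c² − b²)/(2ac) = (12.96 + 163.84 − 156.25)/(2·3.6·12.8) = 20.55/92.16 ≈ 0.222982  ⇒  B ≈ 77.1158°
cos(C) = (a² + b² − c²)/(2ab) = (12.96 + 156.25 − 163.84)/(2·3.6·12.5) = 5.37/90 ≈ 0.0596667  ⇒  C ≈ 86.5793°
Check: A + B + C ≈ 180°

A = 16.3°, B = 77.12°, C = 86.58°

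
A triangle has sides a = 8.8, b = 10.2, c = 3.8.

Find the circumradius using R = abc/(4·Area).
First find the area with Heron's formula.
s = (8.8 + 10.2 + 3.8)/2 = 11.4
Area = √(s(s−a)(s−b)(s−c)) = √(11.4·2.6·1.2·7.6) ≈ √270.317 ≈ 16.4413
abc = 8.8·10.2·3.8 = 341.088
R = abc/(4·Area) ≈ 341.088/(4·16.4413) = 341.088/65.7653 ≈ 5.18645

R = 5.186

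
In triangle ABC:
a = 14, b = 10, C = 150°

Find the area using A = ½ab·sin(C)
A = ½·a·b·sin(C) = ½·14·10·sin(150°)
sin(150°) ≈ 0.5
A ≈ ½·140·0.5 = 70·0.5 ≈ 35

Area = 35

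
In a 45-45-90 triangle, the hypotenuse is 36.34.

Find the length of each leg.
In a 45-45-90 triangle hypotenuse = leg·√2, so leg = hypotenuse/√2.
Leg = 36.34/√2 ≈ 36.34/1.41421 ≈ 25.6963

Each leg = 25.7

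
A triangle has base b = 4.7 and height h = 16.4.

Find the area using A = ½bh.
A = ½·b·h = ½·4.7·16.4 = ½·77.08 = 38.54

Area = 38.54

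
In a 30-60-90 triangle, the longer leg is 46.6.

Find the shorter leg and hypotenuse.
In a 30-60-90 triangle the sides are in ratio 1 : √3 : 2, so short leg = long leg/√3 and hypotenuse = 2·(short leg).
Short leg = 46.6/√3 ≈ 46.6/1.73205 ≈ 26.9045
Hypotenuse = 2·26.9045 ≈ 53.809

Short leg = 26.9, Hypotenuse = 53.81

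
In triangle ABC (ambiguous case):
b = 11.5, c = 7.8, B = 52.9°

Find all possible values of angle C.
b/sin(B) = c/sin(C)  ⇒  sin(C) = c·sin(B)/b = 7.8·sin(52.9°)/11.5
sin(52.9°) ≈ 0.797584
sin(C) ≈ 7.8·0.797584/11.5 ≈ 6.22115/11.5 ≈ 0.54097
Candidate 1: C₁ = arcsin(0.54097) ≈ 32.7497°  →  A = 180° − 52.9° − 32.7497° ≈ 94.3503° > 0, valid
Candidate 2: C₂ = 180° − C₁ ≈ 147.25°  →  A = 180° − 52.9° − 147.25° ≈ -20.1503° ≤ 0, not a valid triangle

C = 32.75° (one solution)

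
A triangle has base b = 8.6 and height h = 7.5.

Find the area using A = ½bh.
A = ½·b·h = ½·8.6·7.5 = ½·64.5 = 32.25

Area = 32.25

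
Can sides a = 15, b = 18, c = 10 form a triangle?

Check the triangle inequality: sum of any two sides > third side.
a + b vs c: 15 + 18 = 33 > 10  ✓
a + c vs b: 15 + 10 = 25 > 18  ✓
b + c vs a: 18 + 10 = 28 > 15  ✓

Yes, triangle inequality satisfied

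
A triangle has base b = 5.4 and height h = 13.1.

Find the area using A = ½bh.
A = ½·b·h = ½·5.4·13.1 = ½·70.74 = 35.37

Area = 35.37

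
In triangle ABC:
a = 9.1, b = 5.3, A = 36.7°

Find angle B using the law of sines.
a/sin(A) = b/sin(B)  ⇒  sin(B) = b·sin(A)/a = 5.3·sin(36.7°)/9.1
sin(36.7°) ≈ 0.597625
sin(B) ≈ 5.3·0.597625/9.1 ≈ 3.16741/9.1 ≈ 0.348067
B = arcsin(0.348067) ≈ 20.3692°
(Since b ≤ a we need B ≤ A, so the obtuse alternative 180° − 20.3692° ≈ 159.631° is rejected.)

B = 20.37°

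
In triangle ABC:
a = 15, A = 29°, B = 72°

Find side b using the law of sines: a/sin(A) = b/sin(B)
a/sin(A) = b/sin(B)  ⇒  b = a·sin(B)/sin(A) = 15·sin(72°)/sin(29°)
sin(72°) ≈ 0.951057, sin(29°) ≈ 0.48481
b ≈ 15·0.951057/0.48481 ≈ 14.2658/0.48481 ≈ 29.4257

b = 29.43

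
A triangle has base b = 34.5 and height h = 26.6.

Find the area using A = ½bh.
A = ½·b·h = ½·34.5·26.6 = ½·917.7 = 458.85

Area = 458.85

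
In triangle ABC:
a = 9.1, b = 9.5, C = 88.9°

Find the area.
Two sides and the included angle (SAS): A = ½·a·b·sin(C) = ½·9.1·9.5·sin(88.9°)
sin(88.9°) ≈ 0.999816
A ≈ ½·86.45·0.999816 = 43.225·0.999816 ≈ 43.217

Area = 43.22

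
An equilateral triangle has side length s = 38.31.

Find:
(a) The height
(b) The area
(a) The height splits the triangle into two 30-60-90 halves: h = s·√3/2 = 38.31·1.73205/2 ≈ 66.3549/2 ≈ 33.1774
(b) Area = (√3/4)·s² = (√3/4)·38.31² = (√3/4)·1467.6561 ≈ 0.433013·1467.6561 ≈ 635.514

Height = 33.18, Area = 635.5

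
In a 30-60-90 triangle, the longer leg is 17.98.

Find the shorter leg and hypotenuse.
In a 30-60-90 triangle the sides are in ratio 1 : √3 : 2, so short leg = long leg/√3 and hypotenuse = 2·(short leg).
Short leg = 17.98/√3 ≈ 17.98/1.73205 ≈ 10.3808
Hypotenuse = 2·10.3808 ≈ 20.7615

Short leg = 10.38, Hypotenuse = 20.76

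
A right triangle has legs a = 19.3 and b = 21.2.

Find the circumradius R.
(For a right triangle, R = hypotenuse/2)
Hypotenuse c = √(a² + b²) = √(372.49 + 449.44) = √821.93 ≈ 28.6693
R = c/2 ≈ 28.6693/2 ≈ 14.3347

R = 14.33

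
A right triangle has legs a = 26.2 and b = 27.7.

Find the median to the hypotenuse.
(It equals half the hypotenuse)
Hypotenuse c = √(a² + b²) = √(686.44 + 767.29) = √1453.73 ≈ 38.1278
Median to hypotenuse = c/2 ≈ 38.1278/2 ≈ 19.0639

Median = 19.06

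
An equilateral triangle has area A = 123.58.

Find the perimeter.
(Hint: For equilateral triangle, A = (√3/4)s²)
A = (√3/4)s²  ⇒  s² = 4A/√3 = 4·123.58/√3 = 494.32/1.73205 ≈ 285.396
s ≈ √285.396 ≈ 16.8937
Perimeter = 3s ≈ 3·16.8937 ≈ 50.681

Perimeter = 50.68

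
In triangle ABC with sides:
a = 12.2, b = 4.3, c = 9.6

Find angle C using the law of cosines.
c² = a² + b² − 2ab·cos(C)  ⇒  cos(C) = (a² + b² − c²)/(2ab)
cos(C) = (12.2² + 4.3² − 9.6²)/(2·12.2·4.3) = (148.84 + 18.49 − 92.16)/104.92 = 75.17/104.92 ≈ 0.716451
C = arccos(0.716451) ≈ 44.2378°

C = 44.24°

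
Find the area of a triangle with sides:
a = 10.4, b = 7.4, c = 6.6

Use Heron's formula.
s = (10.4 + 7.4 + 6.6)/2 = 24.4/2 = 12.2
s − a = 1.8, s − b = 4.8, s − c = 5.6
s(s−a)(s−b)(s−c) = 12.2·1.8·4.8·5.6 ≈ 590.285
Area = √590.285 ≈ 24.2958

Area = 24.3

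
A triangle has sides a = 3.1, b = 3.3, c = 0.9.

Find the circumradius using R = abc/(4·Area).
First find the area with Heron's formula.
s = (3.1 + 3.3 + 0.9)/2 = 3.65
Area = √(s(s−a)(s−b)(s−c)) = √(3.65·0.55·0.35·2.75) ≈ √1.93222 ≈ 1.39004
abc = 3.1·3.3·0.9 = 9.207
R = abc/(4·Area) ≈ 9.207/(4·1.39004) = 9.207/5.56017 ≈ 1.65588

R = 1.656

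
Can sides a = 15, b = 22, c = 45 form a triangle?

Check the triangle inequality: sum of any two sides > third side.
a + b vs c: 15 + 22 = 37 ≤ 45  ✗
a + c vs b: 15 + 45 = 60 > 22  ✓
b + c vs a: 22 + 45 = 67 > 15  ✓

No: 15 + 22 = 37 is not > 45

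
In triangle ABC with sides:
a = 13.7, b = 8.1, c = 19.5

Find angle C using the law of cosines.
c² = a² + b² − 2ab·cos(C)  ⇒  cos(C) = (a² + b² − c²)/(2ab)
cos(C) = (13.7² + 8.1² − 19.5²)/(2·13.7·8.1) = (187.69 + 65.61 − 380.25)/221.94 = -126.95/221.94 ≈ -0.572001
C = arccos(-0.572001) ≈ 124.89°

C = 124.9°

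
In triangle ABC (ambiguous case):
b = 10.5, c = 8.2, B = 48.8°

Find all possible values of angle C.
b/sin(B) = c/sin(C)  ⇒  sin(C) = c·sin(B)/b = 8.2·sin(48.8°)/10.5
sin(48.8°) ≈ 0.752415
sin(C) ≈ 8.2·0.752415/10.5 ≈ 6.1698/10.5 ≈ 0.5876
Candidate 1: C₁ = arcsin(0.5876) ≈ 35.9869°  →  A = 180° − 48.8° − 35.9869° ≈ 95.2131° > 0, valid
Candidate 2: C₂ = 180° − C₁ ≈ 144.013°  →  A = 180° − 48.8° − 144.013° ≈ -12.8131° ≤ 0, not a valid triangle

C = 35.99° (one solution)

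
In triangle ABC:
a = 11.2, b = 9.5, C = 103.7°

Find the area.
Two sides and the included angle (SAS): A = ½·a·b·sin(C) = ½·11.2·9.5·sin(103.7°)
sin(103.7°) ≈ 0.971549
A ≈ ½·106.4·0.971549 = 53.2·0.971549 ≈ 51.6864

Area = 51.69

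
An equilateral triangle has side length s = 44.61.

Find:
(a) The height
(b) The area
(a) The height splits the triangle into two 30-60-90 halves: h = s·√3/2 = 44.61·1.73205/2 ≈ 77.2668/2 ≈ 38.6334
(b) Area = (√3/4)·s² = (√3/4)·44.61² = (√3/4)·1990.0521 ≈ 0.433013·1990.0521 ≈ 861.718

Height = 38.63, Area = 861.7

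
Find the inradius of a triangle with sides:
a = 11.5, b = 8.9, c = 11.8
r = Area/s where s is the semi-perimeter.
s = (11.5 + 8.9 + 11.8)/2 = 32.2/2 = 16.1
Area = √(s(s−a)(s−b)(s−c)) = √(16.1·4.6·7.2·4.3) ≈ √2292.9 ≈ 47.8842
r ≈ 47.8842/16.1 ≈ 2.97417

r = 2.974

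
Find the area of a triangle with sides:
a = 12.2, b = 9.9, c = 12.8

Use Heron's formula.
s = (12.2 + 9.9 + 12.8)/2 = 34.9/2 = 17.45
s − a = 5.25, s − b = 7.55, s − c = 4.65
s(s−a)(s−b)(s−c) = 17.45·5.25·7.55·4.65 ≈ 3216.29
Area = √3216.29 ≈ 56.7123

Area = 56.71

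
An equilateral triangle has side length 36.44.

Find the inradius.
r = Area/s with s the semi-perimeter.
Area = (√3/4)·36.44² = (√3/4)·1327.8736 ≈ 0.433013·1327.8736 ≈ 574.986
s = 3·36.44/2 = 54.66
r ≈ 574.986/54.66 ≈ 10.5193
(Equivalently r = side/(2√3) = 36.44/3.4641 ≈ 10.5193.)

r = 10.52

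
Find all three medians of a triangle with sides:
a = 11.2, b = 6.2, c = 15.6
Median formula: m_a = ½√(2b² + 2c² − a²) (and cyclically). a² = 125.44, b² = 38.44, c² = 243.36.
m_a = ½√(2·38.44 + 2·243.36 − 125.44) = ½√438.16 ≈ ½·20.9323 ≈ 10.4661
m_b = ½√(2·125.44 + 2·243.36 − 38.44) = ½√699.16 ≈ ½·26.4416 ≈ 13.2208
m_c = ½√(2·125.44 + 2·38.44 − 243.36) = ½√84.4 ≈ ½·9.18695 ≈ 4.59347

m_a = 10.47, m_b = 13.22, m_c = 4.593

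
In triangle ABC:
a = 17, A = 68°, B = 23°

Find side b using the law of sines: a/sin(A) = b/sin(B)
a/sin(A) = b/sin(B)  ⇒  b = a·sin(B)/sin(A) = 17·sin(23°)/sin(68°)
sin(23°) ≈ 0.390731, sin(68°) ≈ 0.927184
b ≈ 17·0.390731/0.927184 ≈ 6.64243/0.927184 ≈ 7.16409

b = 7.164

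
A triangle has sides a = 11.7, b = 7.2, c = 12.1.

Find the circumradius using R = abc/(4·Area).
First find the area with Heron's formula.
s = (11.7 + 7.2 + 12.1)/2 = 15.5
Area = √(s(s−a)(s−b)(s−c)) = √(15.5·3.8·8.3·3.4) ≈ √1662.16 ≈ 40.7696
abc = 11.7·7.2·12.1 = 1019.304
R = abc/(4·Area) ≈ 1019.304/(4·40.7696) = 1019.304/163.078 ≈ 6.2504

R = 6.25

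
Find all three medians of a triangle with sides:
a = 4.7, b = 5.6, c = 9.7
Median formula: m_a = ½√(2b² + 2c² − a²) (and cyclically). a² = 22.09, b² = 31.36, c² = 94.09.
m_a = ½√(2·31.36 + 2·94.09 − 22.09) = ½√228.81 ≈ ½·15.1265 ≈ 7.56323
m_b = ½√(2·22.09 + 2·94.09 − 31.36) = ½√201 ≈ ½·14.1774 ≈ 7.08872
m_c = ½√(2·22.09 + 2·31.36 − 94.09) = ½√12.81 ≈ ½·3.57911 ≈ 1.78955

m_a = 7.563, m_b = 7.089, m_c = 1.79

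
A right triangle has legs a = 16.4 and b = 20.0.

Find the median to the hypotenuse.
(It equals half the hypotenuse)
Hypotenuse c = √(a² + b²) = √(268.96 + 400) = √668.96 ≈ 25.8643
Median to hypotenuse = c/2 ≈ 25.8643/2 ≈ 12.9321

Median = 12.93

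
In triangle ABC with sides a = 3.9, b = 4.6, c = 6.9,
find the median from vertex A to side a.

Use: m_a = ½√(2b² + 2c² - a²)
m_a = ½√(2·4.6² + 2·6.9² − 3.9²) = ½√(2·21.16 + 2·47.61 − 15.21) = ½√(42.32 + 95.22 − 15.21) = ½√122.33
√122.33 ≈ 11.0603, so m_a ≈ 5.53014

m_a = 5.53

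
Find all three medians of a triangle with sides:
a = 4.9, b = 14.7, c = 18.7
Median formula: m_a = ½√(2b² + 2c² − a²) (and cyclically). a² = 24.01, b² = 216.09, c² = 349.69.
m_a = ½√(2·216.09 + 2·349.69 − 24.01) = ½√1107.55 ≈ ½·33.2799 ≈ 16.6399
m_b = ½√(2·24.01 + 2·349.69 − 216.09) = ½√531.31 ≈ ½·23.0502 ≈ 11.5251
m_c = ½√(2·24.01 + 2·216.09 − 349.69) = ½√130.51 ≈ ½·11.4241 ≈ 5.71205

m_a = 16.64, m_b = 11.53, m_c = 5.712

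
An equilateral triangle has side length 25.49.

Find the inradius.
r = Area/s with s the semi-perimeter.
Area = (√3/4)·25.49² = (√3/4)·649.7401 ≈ 0.433013·649.7401 ≈ 281.346
s = 3·25.49/2 = 38.235
r ≈ 281.346/38.235 ≈ 7.35833
(Equivalently r = side/(2√3) = 25.49/3.4641 ≈ 7.35833.)

r = 7.358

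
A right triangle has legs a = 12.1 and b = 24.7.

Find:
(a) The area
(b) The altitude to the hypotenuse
(a) The legs are perpendicular, so Area = ½·a·b = ½·12.1·24.7 = ½·298.87 = 149.435
(b) Hypotenuse c = √(a² + b²) = √(146.41 + 610.09) = √756.5 ≈ 27.5045
    Area = ½·c·h_c  ⇒  h_c = 2·Area/c = 298.87/27.5045 ≈ 10.8662

Area = 149.435, h_c = 10.87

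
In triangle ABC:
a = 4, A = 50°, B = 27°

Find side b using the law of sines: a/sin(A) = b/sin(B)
a/sin(A) = b/sin(B)  ⇒  b = a·sin(B)/sin(A) = 4·sin(27°)/sin(50°)
sin(27°) ≈ 0.45399, sin(50°) ≈ 0.766044
b ≈ 4·0.45399/0.766044 ≈ 1.81596/0.766044 ≈ 2.37057

b = 2.371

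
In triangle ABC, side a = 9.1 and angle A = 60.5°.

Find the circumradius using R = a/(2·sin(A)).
R = a/(2·sin(A)) = 9.1/(2·sin(60.5°))
sin(60.5°) ≈ 0.870356
R ≈ 9.1/(2·0.870356) = 9.1/1.74071 ≈ 5.22775

R = 5.228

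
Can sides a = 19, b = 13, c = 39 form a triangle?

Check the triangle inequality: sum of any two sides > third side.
a + b vs c: 19 + 13 = 32 ≤ 39  ✗
a + c vs b: 19 + 39 = 58 > 13  ✓
b + c vs a: 13 + 39 = 52 > 19  ✓

No: 19 + 13 = 32 is not > 39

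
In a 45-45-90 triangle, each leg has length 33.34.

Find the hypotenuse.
In a 45-45-90 triangle the sides are in ratio 1 : 1 : √2, so hypotenuse = leg·√2.
Hypotenuse = 33.34·√2 ≈ 33.34·1.41421 ≈ 47.1499

Hypotenuse = 33.34√2 = 47.15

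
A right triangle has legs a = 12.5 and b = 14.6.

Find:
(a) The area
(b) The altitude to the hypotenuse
(a) The legs are perpendicular, so Area = ½·a·b = ½·12.5·14.6 = ½·182.5 = 91.25
(b) Hypotenuse c = √(a² + b²) = √(156.25 + 213.16) = √369.41 ≈ 19.22
    Area = ½·c·h_c  ⇒  h_c = 2·Area/c = 182.5/19.22 ≈ 9.4953

Area = 91.25, h_c = 9.495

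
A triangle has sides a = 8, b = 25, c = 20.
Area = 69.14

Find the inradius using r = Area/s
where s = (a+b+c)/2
s = (8 + 25 + 20)/2 = 53/2 = 26.5
r = Area/s = 69.14/26.5 ≈ 2.60906

r = 2.609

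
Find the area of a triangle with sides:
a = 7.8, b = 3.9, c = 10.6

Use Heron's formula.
s = (7.8 + 3.9 + 10.6)/2 = 22.3/2 = 11.15
s − a = 3.35, s − b = 7.25, s − c = 0.55
s(s−a)(s−b)(s−c) = 11.15·3.35·7.25·0.55 ≈ 148.943
Area = √148.943 ≈ 12.2042

Area = 12.2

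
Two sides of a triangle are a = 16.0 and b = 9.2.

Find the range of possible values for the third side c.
Triangle inequality: |a − b| < c < a + b
|a − b| = |16.0 − 9.2| = 6.8
a + b = 16.0 + 9.2 = 25.2

6.8 < c < 25.2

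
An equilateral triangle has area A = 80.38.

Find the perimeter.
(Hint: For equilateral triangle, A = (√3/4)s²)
A = (√3/4)s²  ⇒  s² = 4A/√3 = 4·80.38/√3 = 321.52/1.73205 ≈ 185.63
s ≈ √185.63 ≈ 13.6246
Perimeter = 3s ≈ 3·13.6246 ≈ 40.8738

Perimeter = 40.87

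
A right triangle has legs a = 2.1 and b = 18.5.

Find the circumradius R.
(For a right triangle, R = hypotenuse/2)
Hypotenuse c = √(a² + b²) = √(4.41 + 342.25) = √346.66 ≈ 18.6188
R = c/2 ≈ 18.6188/2 ≈ 9.3094

R = 9.309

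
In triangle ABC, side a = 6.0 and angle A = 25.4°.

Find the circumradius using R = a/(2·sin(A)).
R = a/(2·sin(A)) = 6.0/(2·sin(25.4°))
sin(25.4°) ≈ 0.428935
R ≈ 6.0/(2·0.428935) = 6.0/0.85787 ≈ 6.99406

R = 6.994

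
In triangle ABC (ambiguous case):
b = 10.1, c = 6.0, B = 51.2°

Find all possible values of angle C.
b/sin(B) = c/sin(C)  ⇒  sin(C) = c·sin(B)/b = 6.0·sin(51.2°)/10.1
sin(51.2°) ≈ 0.779338
sin(C) ≈ 6.0·0.779338/10.1 ≈ 4.67603/10.1 ≈ 0.462973
Candidate 1: C₁ = arcsin(0.462973) ≈ 27.5791°  →  A = 180° − 51.2° − 27.5791° ≈ 101.221° > 0, valid
Candidate 2: C₂ = 180° − C₁ ≈ 152.421°  →  A = 180° − 51.2° − 152.421° ≈ -23.6209° ≤ 0, not a valid triangle

C = 27.58° (one solution)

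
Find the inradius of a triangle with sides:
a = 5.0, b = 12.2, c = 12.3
r = Area/s where s is the semi-perimeter.
s = (5.0 + 12.2 + 12.3)/2 = 29.5/2 = 14.75
Area = √(s(s−a)(s−b)(s−c)) = √(14.75·9.75·2.55·2.45) ≈ √898.469 ≈ 29.9745
r ≈ 29.9745/14.75 ≈ 2.03217

r = 2.032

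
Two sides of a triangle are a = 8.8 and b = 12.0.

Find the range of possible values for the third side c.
Triangle inequality: |a − b| < c < a + b
|a − b| = |8.8 − 12.0| = 3.2
a + b = 8.8 + 12.0 = 20.8

3.2 < c < 20.8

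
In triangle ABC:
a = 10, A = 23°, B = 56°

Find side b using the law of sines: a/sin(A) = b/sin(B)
a/sin(A) = b/sin(B)  ⇒  b = a·sin(B)/sin(A) = 10·sin(56°)/sin(23°)
sin(56°) ≈ 0.829038, sin(23°) ≈ 0.390731
b ≈ 10·0.829038/0.390731 ≈ 8.29038/0.390731 ≈ 21.2176

b = 21.22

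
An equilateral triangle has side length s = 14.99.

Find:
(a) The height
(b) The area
(a) The height splits the triangle into two 30-60-90 halves: h = s·√3/2 = 14.99·1.73205/2 ≈ 25.9634/2 ≈ 12.9817
(b) Area = (√3/4)·s² = (√3/4)·14.99² = (√3/4)·224.7001 ≈ 0.433013·224.7001 ≈ 97.298

Height = 12.98, Area = 97.3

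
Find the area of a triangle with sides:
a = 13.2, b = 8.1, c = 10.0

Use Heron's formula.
s = (13.2 + 8.1 + 10.0)/2 = 31.3/2 = 15.65
s − a = 2.45, s − b = 7.55, s − c = 5.65
s(s−a)(s−b)(s−c) = 15.65·2.45·7.55·5.65 ≈ 1635.6
Area = √1635.6 ≈ 40.4425

Area = 40.44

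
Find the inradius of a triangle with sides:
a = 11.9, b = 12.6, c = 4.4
r = Area/s where s is the semi-perimeter.
s = (11.9 + 12.6 + 4.4)/2 = 28.9/2 = 14.45
Area = √(s(s−a)(s−b)(s−c)) = √(14.45·2.55·1.85·10.05) ≈ √685.087 ≈ 26.1742
r ≈ 26.1742/14.45 ≈ 1.81136

r = 1.811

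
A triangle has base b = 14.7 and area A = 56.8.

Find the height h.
A = ½·b·h  ⇒  h = 2A/b = 2·56.8/14.7 = 113.6/14.7 ≈ 7.72789

h = 7.728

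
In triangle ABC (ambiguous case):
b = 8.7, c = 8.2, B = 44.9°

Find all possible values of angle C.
b/sin(B) = c/sin(C)  ⇒  sin(C) = c·sin(B)/b = 8.2·sin(44.9°)/8.7
sin(44.9°) ≈ 0.705872
sin(C) ≈ 8.2·0.705872/8.7 ≈ 5.78815/8.7 ≈ 0.665304
Candidate 1: C₁ = arcsin(0.665304) ≈ 41.7057°  →  A = 180° − 44.9° − 41.7057° ≈ 93.3943° > 0, valid
Candidate 2: C₂ = 180° − C₁ ≈ 138.294°  →  A = 180° − 44.9° − 138.294° ≈ -3.1943° ≤ 0, not a valid triangle

C = 41.71° (one solution)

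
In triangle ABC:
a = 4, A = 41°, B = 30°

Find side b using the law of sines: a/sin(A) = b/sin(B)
a/sin(A) = b/sin(B)  ⇒  b = a·sin(B)/sin(A) = 4·sin(30°)/sin(41°)
sin(30°) ≈ 0.5, sin(41°) ≈ 0.656059
b ≈ 4·0.5/0.656059 ≈ 2/0.656059 ≈ 3.04851

b = 3.049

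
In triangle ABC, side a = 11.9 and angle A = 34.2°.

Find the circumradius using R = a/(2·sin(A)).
R = a/(2·sin(A)) = 11.9/(2·sin(34.2°))
sin(34.2°) ≈ 0.562083
R ≈ 11.9/(2·0.562083) = 11.9/1.12417 ≈ 10.5856

R = 10.59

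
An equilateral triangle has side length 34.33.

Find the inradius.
r = Area/s with s the semi-perimeter.
Area = (√3/4)·34.33² = (√3/4)·1178.5489 ≈ 0.433013·1178.5489 ≈ 510.327
s = 3·34.33/2 = 51.495
r ≈ 510.327/51.495 ≈ 9.91022
(Equivalently r = side/(2√3) = 34.33/3.4641 ≈ 9.91022.)

r = 9.91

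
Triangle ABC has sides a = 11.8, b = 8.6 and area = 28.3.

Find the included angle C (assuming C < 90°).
Area = ½·a·b·sin(C)  ⇒  sin(C) = 2·Area/(a·b) = 2·28.3/(11.8·8.6) = 56.6/101.48 ≈ 0.557745
C = arcsin(0.557745) ≈ 33.9° (taking the acute solution since C < 90°)

C = 33.9°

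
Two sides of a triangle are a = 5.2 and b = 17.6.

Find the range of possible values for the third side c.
Triangle inequality: |a − b| < c < a + b
|a − b| = |5.2 − 17.6| = 12.4
a + b = 5.2 + 17.6 = 22.8

12.4 < c < 22.8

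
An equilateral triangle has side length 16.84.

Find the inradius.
r = Area/s with s the semi-perimeter.
Area = (√3/4)·16.84² = (√3/4)·283.5856 ≈ 0.433013·283.5856 ≈ 122.796
s = 3·16.84/2 = 25.26
r ≈ 122.796/25.26 ≈ 4.86129
(Equivalently r = side/(2√3) = 16.84/3.4641 ≈ 4.86129.)

r = 4.861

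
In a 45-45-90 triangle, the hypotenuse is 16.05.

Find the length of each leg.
In a 45-45-90 triangle hypotenuse = leg·√2, so leg = hypotenuse/√2.
Leg = 16.05/√2 ≈ 16.05/1.41421 ≈ 11.3491

Each leg = 11.35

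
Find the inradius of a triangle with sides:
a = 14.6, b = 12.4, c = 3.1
r = Area/s where s is the semi-perimeter.
s = (14.6 + 12.4 + 3.1)/2 = 30.1/2 = 15.05
Area = √(s(s−a)(s−b)(s−c)) = √(15.05·0.45·2.65·11.95) ≈ √214.468 ≈ 14.6447
r ≈ 14.6447/15.05 ≈ 0.973072

r = 0.9731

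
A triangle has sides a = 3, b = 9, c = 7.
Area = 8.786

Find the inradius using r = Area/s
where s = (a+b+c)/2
s = (3 + 9 + 7)/2 = 19/2 = 9.5
r = Area/s = 8.786/9.5 ≈ 0.924842

r = 0.9248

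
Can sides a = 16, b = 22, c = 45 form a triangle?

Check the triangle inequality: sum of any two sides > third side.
a + b vs c: 16 + 22 = 38 ≤ 45  ✗
a + c vs b: 16 + 45 = 61 > 22  ✓
b + c vs a: 22 + 45 = 67 > 16  ✓

No: 16 + 22 = 38 is not > 45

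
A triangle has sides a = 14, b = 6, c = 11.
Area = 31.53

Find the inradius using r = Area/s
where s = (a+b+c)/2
s = (14 + 6 + 11)/2 = 31/2 = 15.5
r = Area/s = 31.53/15.5 ≈ 2.03419

r = 2.034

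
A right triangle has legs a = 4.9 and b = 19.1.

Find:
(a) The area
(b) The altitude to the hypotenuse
(a) The legs are perpendicular, so Area = ½·a·b = ½·4.9·19.1 = ½·93.59 = 46.795
(b) Hypotenuse c = √(a² + b²) = √(24.01 + 364.81) = √388.82 ≈ 19.7185
    Area = ½·c·h_c  ⇒  h_c = 2·Area/c = 93.59/19.7185 ≈ 4.7463

Area = 46.795, h_c = 4.746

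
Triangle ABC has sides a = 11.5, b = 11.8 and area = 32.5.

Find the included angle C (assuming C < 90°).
Area = ½·a·b·sin(C)  ⇒  sin(C) = 2·Area/(a·b) = 2·32.5/(11.5·11.8) = 65/135.7 ≈ 0.478998
C = arcsin(0.478998) ≈ 28.62° (taking the acute solution since C < 90°)

C = 28.62°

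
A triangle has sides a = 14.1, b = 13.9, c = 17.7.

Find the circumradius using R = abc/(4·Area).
First find the area with Heron's formula.
s = (14.1 + 13.9 + 17.7)/2 = 22.85
Area = √(s(s−a)(s−b)(s−c)) = √(22.85·8.75·8.95·5.15) ≈ √9215.62 ≈ 95.998
abc = 14.1·13.9·17.7 = 3469.023
R = abc/(4·Area) ≈ 3469.023/(4·95.998) = 3469.023/383.992 ≈ 9.0341

R = 9.034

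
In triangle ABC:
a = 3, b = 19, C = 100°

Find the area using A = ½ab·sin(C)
A = ½·a·b·sin(C) = ½·3·19·sin(100°)
sin(100°) ≈ 0.984808
A ≈ ½·57·0.984808 = 28.5·0.984808 ≈ 28.067

Area = 28.07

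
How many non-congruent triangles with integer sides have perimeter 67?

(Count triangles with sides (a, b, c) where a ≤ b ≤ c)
Let a ≤ b ≤ c with a + b + c = 67. The only binding inequality is a + b > c, i.e. 67 − c > c, so c < 67/2; and c ≥ 67/3 since c is the largest side.
So 23 ≤ c ≤ 33. For each c, b runs from ⌈(67 − c)/2⌉ up to c (then a = 67 − b − c satisfies 1 ≤ a ≤ b automatically), giving c − ⌈(67 − c)/2⌉ + 1 choices.
Summing over c: 2 + 3 + 5 + 6 + 8 + 9 + 11 + 12 + 14 + 15 + 17 = 102
Check (closed form: nearest integer to p²/48 for even p, (p+3)²/48 for odd p): (67+3)²/48 = 70²/48 = 4900/48 ≈ 102.08 → 102

102 triangles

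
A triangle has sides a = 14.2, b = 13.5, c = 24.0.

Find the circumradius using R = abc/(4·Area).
First find the area with Heron's formula.
s = (14.2 + 13.5 + 24.0)/2 = 25.85
Area = √(s(s−a)(s−b)(s−c)) = √(25.85·11.65·12.35·1.85) ≈ √6880.58 ≈ 82.9493
abc = 14.2·13.5·24.0 = 4600.8
R = abc/(4·Area) ≈ 4600.8/(4·82.9493) = 4600.8/331.797 ≈ 13.8663

R = 13.87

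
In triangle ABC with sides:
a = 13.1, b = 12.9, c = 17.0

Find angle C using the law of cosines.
c² = a² + b² − 2ab·cos(C)  ⇒  cos(C) = (a² + b² − c²)/(2ab)
cos(C) = (13.1² + 12.9² − 17.0²)/(2·13.1·12.9) = (171.61 + 166.41 − 289)/337.98 = 49.02/337.98 ≈ 0.145038
C = arccos(0.145038) ≈ 81.6605°

C = 81.66°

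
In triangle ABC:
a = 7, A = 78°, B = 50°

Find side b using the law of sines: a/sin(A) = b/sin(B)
a/sin(A) = b/sin(B)  ⇒  b = a·sin(B)/sin(A) = 7·sin(50°)/sin(78°)
sin(50°) ≈ 0.766044, sin(78°) ≈ 0.978148
b ≈ 7·0.766044/0.978148 ≈ 5.36231/0.978148 ≈ 5.48211

b = 5.482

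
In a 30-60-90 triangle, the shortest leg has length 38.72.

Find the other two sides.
In a 30-60-90 triangle the sides are in ratio 1 : √3 : 2 (short leg : long leg : hypotenuse).
Long leg = 38.72·√3 ≈ 38.72·1.73205 ≈ 67.065
Hypotenuse = 2·38.72 = 77.44

Long leg = 38.72√3 = 67.07, Hypotenuse = 77.44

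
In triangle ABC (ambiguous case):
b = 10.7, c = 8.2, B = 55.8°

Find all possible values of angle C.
b/sin(B) = c/sin(C)  ⇒  sin(C) = c·sin(B)/b = 8.2·sin(55.8°)/10.7
sin(55.8°) ≈ 0.827081
sin(C) ≈ 8.2·0.827081/10.7 ≈ 6.78206/10.7 ≈ 0.633837
Candidate 1: C₁ = arcsin(0.633837) ≈ 39.3338°  →  A = 180° − 55.8° − 39.3338° ≈ 84.8662° > 0, valid
Candidate 2: C₂ = 180° − C₁ ≈ 140.666°  →  A = 180° − 55.8° − 140.666° ≈ -16.4662° ≤ 0, not a valid triangle

C = 39.33° (one solution)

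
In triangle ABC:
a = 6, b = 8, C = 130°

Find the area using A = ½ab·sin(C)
A = ½·a·b·sin(C) = ½·6·8·sin(130°)
sin(130°) ≈ 0.766044
A ≈ ½·48·0.766044 = 24·0.766044 ≈ 18.3851

Area = 18.39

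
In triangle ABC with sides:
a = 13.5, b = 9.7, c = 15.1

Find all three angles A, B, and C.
Law of cosines for each angle (a² = 182.25, b² = 94.09, c² = 228.01):
cos(A) = (b² + c² − a²)/(2bc) = (94.09 + 228.01 − 182.25)/(2·9.7·15.1) = 139.85/292.94 ≈ 0.477402  ⇒  A ≈ 61.4842°
cos(B) = (a² + c² − b²)/(2ac) = (182.25 + 228.01 − 94.09)/(2·13.5·15.1) = 316.17/407.7 ≈ 0.775497  ⇒  B ≈ 39.1499°
cos(C) = (a² + b² − c²)/(2ab) = (182.25 + 94.09 − 228.01)/(2·13.5·9.7) = 48.33/261.9 ≈ 0.184536  ⇒  C ≈ 79.3659°
Check: A + B + C ≈ 180°

A = 61.48°, B = 39.15°, C = 79.37°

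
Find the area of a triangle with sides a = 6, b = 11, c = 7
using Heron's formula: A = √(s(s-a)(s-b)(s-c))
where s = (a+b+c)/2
s = (6 + 11 + 7)/2 = 24/2 = 12
s − a = 6, s − b = 1, s − c = 5
s(s−a)(s−b)(s−c) = 12·6·1·5 = 360
Area = √360 ≈ 18.9737

s = 12.0, Area = 18.97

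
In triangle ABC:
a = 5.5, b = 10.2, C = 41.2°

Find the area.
Two sides and the included angle (SAS): A = ½·a·b·sin(C) = ½·5.5·10.2·sin(41.2°)
sin(41.2°) ≈ 0.658689
A ≈ ½·56.1·0.658689 = 28.05·0.658689 ≈ 18.4762

Area = 18.48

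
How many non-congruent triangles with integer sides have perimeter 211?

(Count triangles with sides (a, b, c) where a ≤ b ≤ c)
Let a ≤ b ≤ c with a + b + c = 211. The only binding inequality is a + b > c, i.e. 211 − c > c, so c < 211/2; and c ≥ 211/3 since c is the largest side.
So 71 ≤ c ≤ 105. For each c, b runs from ⌈(211 − c)/2⌉ up to c (then a = 211 − b − c satisfies 1 ≤ a ≤ b automatically), giving c − ⌈(211 − c)/2⌉ + 1 choices.
Summing over c: 2 + 3 + 5 + 6 + … + 51 + 53  (35 terms, c = 71, …, 105) = 954
Check (closed form: nearest integer to p²/48 for even p, (p+3)²/48 for odd p): (211+3)²/48 = 214²/48 = 45796/48 ≈ 954.08 → 954

954 triangles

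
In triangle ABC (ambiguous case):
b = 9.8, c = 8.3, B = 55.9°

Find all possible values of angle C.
b/sin(B) = c/sin(C)  ⇒  sin(C) = c·sin(B)/b = 8.3·sin(55.9°)/9.8
sin(55.9°) ≈ 0.82806
sin(C) ≈ 8.3·0.82806/9.8 ≈ 6.8729/9.8 ≈ 0.701316
Candidate 1: C₁ = arcsin(0.701316) ≈ 44.5327°  →  A = 180° − 55.9° − 44.5327° ≈ 79.5673° > 0, valid
Candidate 2: C₂ = 180° − C₁ ≈ 135.467°  →  A = 180° − 55.9° − 135.467° ≈ -11.3673° ≤ 0, not a valid triangle

C = 44.53° (one solution)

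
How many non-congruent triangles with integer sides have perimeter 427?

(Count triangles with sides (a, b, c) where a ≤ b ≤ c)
Let a ≤ b ≤ c with a + b + c = 427. The only binding inequality is a + b > c, i.e. 427 − c > c, so c < 427/2; and c ≥ 427/3 since c is the largest side.
So 143 ≤ c ≤ 213. For each c, b runs from ⌈(427 − c)/2⌉ up to c (then a = 427 − b − c satisfies 1 ≤ a ≤ b automatically), giving c − ⌈(427 − c)/2⌉ + 1 choices.
Summing over c: 2 + 3 + 5 + 6 + … + 105 + 107  (71 terms, c = 143, …, 213) = 3852
Check (closed form: nearest integer to p²/48 for even p, (p+3)²/48 for odd p): (427+3)²/48 = 430²/48 = 184900/48 ≈ 3852.08 → 3852

3852 triangles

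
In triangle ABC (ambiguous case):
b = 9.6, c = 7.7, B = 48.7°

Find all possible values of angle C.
b/sin(B) = c/sin(C)  ⇒  sin(C) = c·sin(B)/b = 7.7·sin(48.7°)/9.6
sin(48.7°) ≈ 0.751264
sin(C) ≈ 7.7·0.751264/9.6 ≈ 5.78473/9.6 ≈ 0.602576
Candidate 1: C₁ = arcsin(0.602576) ≈ 37.0546°  →  A = 180° − 48.7° − 37.0546° ≈ 94.2454° > 0, valid
Candidate 2: C₂ = 180° − C₁ ≈ 142.945°  →  A = 180° − 48.7° − 142.945° ≈ -11.6454° ≤ 0, not a valid triangle

C = 37.05° (one solution)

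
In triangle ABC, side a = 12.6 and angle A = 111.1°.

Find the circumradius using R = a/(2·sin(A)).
R = a/(2·sin(A)) = 12.6/(2·sin(111.1°))
sin(111.1°) ≈ 0.932954
R ≈ 12.6/(2·0.932954) = 12.6/1.86591 ≈ 6.75275

R = 6.753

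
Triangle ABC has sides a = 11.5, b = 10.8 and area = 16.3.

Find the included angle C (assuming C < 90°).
Area = ½·a·b·sin(C)  ⇒  sin(C) = 2·Area/(a·b) = 2·16.3/(11.5·10.8) = 32.6/124.2 ≈ 0.26248
C = arcsin(0.26248) ≈ 15.2173° (taking the acute solution since C < 90°)

C = 15.22°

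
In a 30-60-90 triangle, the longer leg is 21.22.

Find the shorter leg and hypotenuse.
In a 30-60-90 triangle the sides are in ratio 1 : √3 : 2, so short leg = long leg/√3 and hypotenuse = 2·(short leg).
Short leg = 21.22/√3 ≈ 21.22/1.73205 ≈ 12.2514
Hypotenuse = 2·12.2514 ≈ 24.5027

Short leg = 12.25, Hypotenuse = 24.5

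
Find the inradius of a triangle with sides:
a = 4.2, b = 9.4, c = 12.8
r = Area/s where s is the semi-perimeter.
s = (4.2 + 9.4 + 12.8)/2 = 26.4/2 = 13.2
Area = √(s(s−a)(s−b)(s−c)) = √(13.2·9·3.8·0.4) ≈ √180.576 ≈ 13.4379
r ≈ 13.4379/13.2 ≈ 1.01802

r = 1.018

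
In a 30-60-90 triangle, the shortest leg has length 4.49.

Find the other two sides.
In a 30-60-90 triangle the sides are in ratio 1 : √3 : 2 (short leg : long leg : hypotenuse).
Long leg = 4.49·√3 ≈ 4.49·1.73205 ≈ 7.77691
Hypotenuse = 2·4.49 = 8.98

Long leg = 4.49√3 = 7.777, Hypotenuse = 8.98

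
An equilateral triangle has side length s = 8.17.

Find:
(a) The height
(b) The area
(a) The height splits the triangle into two 30-60-90 halves: h = s·√3/2 = 8.17·1.73205/2 ≈ 14.1509/2 ≈ 7.07543
(b) Area = (√3/4)·s² = (√3/4)·8.17² = (√3/4)·66.7489 ≈ 0.433013·66.7489 ≈ 28.9031

Height = 7.075, Area = 28.9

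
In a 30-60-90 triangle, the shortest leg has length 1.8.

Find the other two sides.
In a 30-60-90 triangle the sides are in ratio 1 : √3 : 2 (short leg : long leg : hypotenuse).
Long leg = 1.8·√3 ≈ 1.8·1.73205 ≈ 3.11769
Hypotenuse = 2·1.8 = 3.6

Long leg = 1.8√3 = 3.118, Hypotenuse = 3.6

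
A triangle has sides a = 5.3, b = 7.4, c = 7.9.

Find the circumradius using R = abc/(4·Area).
First find the area with Heron's formula.
s = (5.3 + 7.4 + 7.9)/2 = 10.3
Area = √(s(s−a)(s−b)(s−c)) = √(10.3·5·2.9·2.4) ≈ √358.44 ≈ 18.9325
abc = 5.3·7.4·7.9 = 309.838
R = abc/(4·Area) ≈ 309.838/(4·18.9325) = 309.838/75.73 ≈ 4.09135

R = 4.091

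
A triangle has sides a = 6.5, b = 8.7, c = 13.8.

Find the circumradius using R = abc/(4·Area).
First find the area with Heron's formula.
s = (6.5 + 8.7 + 13.8)/2 = 14.5
Area = √(s(s−a)(s−b)(s−c)) = √(14.5·8·5.8·0.7) ≈ √470.96 ≈ 21.7016
abc = 6.5·8.7·13.8 = 780.39
R = abc/(4·Area) ≈ 780.39/(4·21.7016) = 780.39/86.8065 ≈ 8.99

R = 8.99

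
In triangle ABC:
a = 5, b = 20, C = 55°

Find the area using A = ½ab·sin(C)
A = ½·a·b·sin(C) = ½·5·20·sin(55°)
sin(55°) ≈ 0.819152
A ≈ ½·100·0.819152 = 50·0.819152 ≈ 40.9576

Area = 40.96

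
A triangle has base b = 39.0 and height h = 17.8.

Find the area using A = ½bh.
A = ½·b·h = ½·39.0·17.8 = ½·694.2 = 347.1

Area = 347.1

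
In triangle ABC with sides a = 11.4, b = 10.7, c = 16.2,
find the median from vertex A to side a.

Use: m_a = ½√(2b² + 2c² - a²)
m_a = ½√(2·10.7² + 2·16.2² − 11.4²) = ½√(2·114.49 + 2·262.44 − 129.96) = ½√(228.98 + 524.88 − 129.96) = ½√623.9
√623.9 ≈ 24.978, so m_a ≈ 12.489

m_a = 12.49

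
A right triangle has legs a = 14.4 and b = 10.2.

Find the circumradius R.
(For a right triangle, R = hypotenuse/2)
Hypotenuse c = √(a² + b²) = √(207.36 + 104.04) = √311.4 ≈ 17.6465
R = c/2 ≈ 17.6465/2 ≈ 8.82326

R = 8.823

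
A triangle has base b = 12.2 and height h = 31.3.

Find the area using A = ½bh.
A = ½·b·h = ½·12.2·31.3 = ½·381.86 = 190.93

Area = 190.93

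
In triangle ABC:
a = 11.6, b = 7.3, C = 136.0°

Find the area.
Two sides and the included angle (SAS): A = ½·a·b·sin(C) = ½·11.6·7.3·sin(136.0°)
sin(136.0°) ≈ 0.694658
A ≈ ½·84.68·0.694658 = 42.34·0.694658 ≈ 29.4118

Area = 29.41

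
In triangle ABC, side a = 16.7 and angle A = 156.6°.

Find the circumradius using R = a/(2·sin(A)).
R = a/(2·sin(A)) = 16.7/(2·sin(156.6°))
sin(156.6°) ≈ 0.397148
R ≈ 16.7/(2·0.397148) = 16.7/0.794296 ≈ 21.0249

R = 21.02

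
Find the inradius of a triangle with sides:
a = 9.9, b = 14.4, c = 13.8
r = Area/s where s is the semi-perimeter.
s = (9.9 + 14.4 + 13.8)/2 = 38.1/2 = 19.05
Area = √(s(s−a)(s−b)(s−c)) = √(19.05·9.15·4.65·5.25) ≈ √4255.28 ≈ 65.2325
r ≈ 65.2325/19.05 ≈ 3.42428

r = 3.424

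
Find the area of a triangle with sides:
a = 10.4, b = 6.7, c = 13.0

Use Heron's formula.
s = (10.4 + 6.7 + 13.0)/2 = 30.1/2 = 15.05
s − a = 4.65, s − b = 8.35, s − c = 2.05
s(s−a)(s−b)(s−c) = 15.05·4.65·8.35·2.05 ≈ 1197.93
Area = √1197.93 ≈ 34.6111

Area = 34.61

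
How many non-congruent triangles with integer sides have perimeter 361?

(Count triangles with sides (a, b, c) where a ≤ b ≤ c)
Let a ≤ b ≤ c with a + b + c = 361. The only binding inequality is a + b > c, i.e. 361 − c > c, so c < 361/2; and c ≥ 361/3 since c is the largest side.
So 121 ≤ c ≤ 180. For each c, b runs from ⌈(361 − c)/2⌉ up to c (then a = 361 − b − c satisfies 1 ≤ a ≤ b automatically), giving c − ⌈(361 − c)/2⌉ + 1 choices.
Summing over c: 2 + 3 + 5 + 6 + … + 89 + 90  (60 terms, c = 121, …, 180) = 2760
Check (closed form: nearest integer to p²/48 for even p, (p+3)²/48 for odd p): (361+3)²/48 = 364²/48 = 132496/48 ≈ 2760.33 → 2760

2760 triangles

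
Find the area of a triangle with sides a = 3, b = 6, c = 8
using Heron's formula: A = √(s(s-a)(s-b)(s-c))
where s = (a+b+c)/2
s = (3 + 6 + 8)/2 = 17/2 = 8.5
s − a = 5.5, s − b = 2.5, s − c = 0.5
s(s−a)(s−b)(s−c) = 8.5·5.5·2.5·0.5 = 58.4375
Area = √58.4375 ≈ 7.64444

s = 8.5, Area = 7.644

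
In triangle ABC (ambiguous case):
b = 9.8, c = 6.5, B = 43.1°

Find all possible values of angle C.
b/sin(B) = c/sin(C)  ⇒  sin(C) = c·sin(B)/b = 6.5·sin(43.1°)/9.8
sin(43.1°) ≈ 0.683274
sin(C) ≈ 6.5·0.683274/9.8 ≈ 4.44128/9.8 ≈ 0.453192
Candidate 1: C₁ = arcsin(0.453192) ≈ 26.9487°  →  A = 180° − 43.1° − 26.9487° ≈ 109.951° > 0, valid
Candidate 2: C₂ = 180° − C₁ ≈ 153.051°  →  A = 180° − 43.1° − 153.051° ≈ -16.1513° ≤ 0, not a valid triangle

C = 26.95° (one solution)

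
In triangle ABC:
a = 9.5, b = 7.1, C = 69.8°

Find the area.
Two sides and the included angle (SAS): A = ½·a·b·sin(C) = ½·9.5·7.1·sin(69.8°)
sin(69.8°) ≈ 0.938493
A ≈ ½·67.45·0.938493 = 33.725·0.938493 ≈ 31.6507

Area = 31.65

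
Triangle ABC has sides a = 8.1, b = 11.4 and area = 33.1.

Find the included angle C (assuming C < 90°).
Area = ½·a·b·sin(C)  ⇒  sin(C) = 2·Area/(a·b) = 2·33.1/(8.1·11.4) = 66.2/92.34 ≈ 0.716916
C = arcsin(0.716916) ≈ 45.8004° (taking the acute solution since C < 90°)

C = 45.8°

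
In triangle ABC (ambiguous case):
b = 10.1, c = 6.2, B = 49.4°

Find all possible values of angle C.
b/sin(B) = c/sin(C)  ⇒  sin(C) = c·sin(B)/b = 6.2·sin(49.4°)/10.1
sin(49.4°) ≈ 0.759271
sin(C) ≈ 6.2·0.759271/10.1 ≈ 4.70748/10.1 ≈ 0.466087
Candidate 1: C₁ = arcsin(0.466087) ≈ 27.7806°  →  A = 180° − 49.4° − 27.7806° ≈ 102.819° > 0, valid
Candidate 2: C₂ = 180° − C₁ ≈ 152.219°  →  A = 180° − 49.4° − 152.219° ≈ -21.6194° ≤ 0, not a valid triangle

C = 27.78° (one solution)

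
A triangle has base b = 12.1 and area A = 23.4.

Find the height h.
A = ½·b·h  ⇒  h = 2A/b = 2·23.4/12.1 = 46.8/12.1 ≈ 3.86777

h = 3.868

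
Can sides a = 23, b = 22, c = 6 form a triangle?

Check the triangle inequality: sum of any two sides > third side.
a + b vs c: 23 + 22 = 45 > 6  ✓
a + c vs b: 23 + 6 = 29 > 22  ✓
b + c vs a: 22 + 6 = 28 > 23  ✓

Yes, triangle inequality satisfied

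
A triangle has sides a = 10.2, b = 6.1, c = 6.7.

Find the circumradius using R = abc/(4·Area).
First find the area with Heron's formula.
s = (10.2 + 6.1 + 6.7)/2 = 11.5
Area = √(s(s−a)(s−b)(s−c)) = √(11.5·1.3·5.4·4.8) ≈ √387.504 ≈ 19.6851
abc = 10.2·6.1·6.7 = 416.874
R = abc/(4·Area) ≈ 416.874/(4·19.6851) = 416.874/78.7405 ≈ 5.29428

R = 5.294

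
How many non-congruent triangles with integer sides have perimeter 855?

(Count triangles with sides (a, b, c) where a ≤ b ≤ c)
Let a ≤ b ≤ c with a + b + c = 855. The only binding inequality is a + b > c, i.e. 855 − c > c, so c < 855/2; and c ≥ 855/3 since c is the largest side.
So 285 ≤ c ≤ 427. For each c, b runs from ⌈(855 − c)/2⌉ up to c (then a = 855 − b − c satisfies 1 ≤ a ≤ b automatically), giving c − ⌈(855 − c)/2⌉ + 1 choices.
Summing over c: 1 + 2 + 4 + 5 + … + 212 + 214  (143 terms, c = 285, …, 427) = 15337
Check (closed form: nearest integer to p²/48 for even p, (p+3)²/48 for odd p): (855+3)²/48 = 858²/48 = 736164/48 ≈ 15336.75 → 15337

15337 triangles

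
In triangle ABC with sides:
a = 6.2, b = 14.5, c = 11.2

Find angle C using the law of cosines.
c² = a² + b² − 2ab·cos(C)  ⇒  cos(C) = (a² + b² − c²)/(2ab)
cos(C) = (6.2² + 14.5² − 11.2²)/(2·6.2·14.5) = (38.44 + 210.25 − 125.44)/179.8 = 123.25/179.8 ≈ 0.685484
C = arccos(0.685484) ≈ 46.7263°

C = 46.73°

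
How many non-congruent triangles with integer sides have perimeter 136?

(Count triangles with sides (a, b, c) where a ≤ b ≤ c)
Let a ≤ b ≤ c with a + b + c = 136. The only binding inequality is a + b > c, i.e. 136 − c > c, so c < 136/2; and c ≥ 136/3 since c is the largest side.
So 46 ≤ c ≤ 67. For each c, b runs from ⌈(136 − c)/2⌉ up to c (then a = 136 − b − c satisfies 1 ≤ a ≤ b automatically), giving c − ⌈(136 − c)/2⌉ + 1 choices.
Summing over c: 2 + 3 + 5 + 6 + … + 32 + 33  (22 terms, c = 46, …, 67) = 385
Check (closed form: nearest integer to p²/48 for even p, (p+3)²/48 for odd p): 136²/48 = 18496/48 ≈ 385.33 → 385

385 triangles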